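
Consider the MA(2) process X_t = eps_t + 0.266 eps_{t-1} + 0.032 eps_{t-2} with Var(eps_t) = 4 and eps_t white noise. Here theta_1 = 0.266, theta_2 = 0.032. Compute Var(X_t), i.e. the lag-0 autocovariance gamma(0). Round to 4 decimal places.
\gamma(0) = 4.2871

For an MA(q) process X_t = eps_t + sum_i theta_i eps_{t-i} with
Var(eps_t) = sigma^2, the variance is
  gamma(0) = sigma^2 * (1 + sum_i theta_i^2).
  sum_i theta_i^2 = (0.266)^2 + (0.032)^2 = 0.070756 + 0.001024 = 0.07178.
  gamma(0) = 4 * (1 + 0.07178) = 4 * 1.07178 = 4.28712, which rounds to 4.2871.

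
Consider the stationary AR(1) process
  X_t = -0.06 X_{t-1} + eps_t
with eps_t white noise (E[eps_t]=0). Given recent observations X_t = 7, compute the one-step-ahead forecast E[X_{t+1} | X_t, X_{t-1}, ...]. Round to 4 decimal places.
E[X_{t+1} \mid \mathcal F_t] = -0.4200

For an AR(p) model X_t = c + sum_i phi_i X_{t-i} + eps_t, the
one-step-ahead conditional mean is
  E[X_{t+1} | X_t, ...] = c + sum_i phi_i X_{t+1-i}.
Substitute known values:
  E[X_{t+1} | ...] = (-0.06) * (7)
                   = -0.4200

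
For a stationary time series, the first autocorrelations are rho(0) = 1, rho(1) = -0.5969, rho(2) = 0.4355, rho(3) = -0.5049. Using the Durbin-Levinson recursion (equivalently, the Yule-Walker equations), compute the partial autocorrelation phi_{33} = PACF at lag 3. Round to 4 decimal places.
\phi_{33} = -0.3210

The PACF at lag k is phi_{kk}, the last component of the solution
to the Yule-Walker system G_k phi = r_k where
  (G_k)_{ij} = rho(|i - j|), (r_k)_i = rho(i), i,j = 1..k.
Equivalently, Durbin-Levinson gives phi_{kk} iteratively:
  phi_{11} = rho(1)
  phi_{kk} = [rho(k) - sum_{j=1..k-1} phi_{k-1,j} rho(k-j)]
            / [1 - sum_{j=1..k-1} phi_{k-1,j} rho(j)],
  phi_{k,j} = phi_{k-1,j} - phi_{kk} phi_{k-1,k-j},  j = 1..k-1.
Step k = 1:
  phi_11 = rho(1) = -0.5969.
Step k = 2:
  phi_22 = [rho(2) - phi_11 rho(1)] / [1 - phi_11 rho(1)] = [0.4355 - (-0.5969)(-0.5969)] / [1 - (-0.5969)(-0.5969)]
         = 0.07921039 / 0.64371039 = 0.123053.
  Update: phi_21 = phi_11 - phi_22 phi_11 = -0.5969 - (0.123053)(-0.5969) = -0.52345.
Step k = 3:
  phi_33 = [rho(3) - phi_21 rho(2) - phi_22 rho(1)] / [1 - phi_21 rho(1) - phi_22 rho(2)]
    numerator   = -0.5049 - (-0.52345)(0.4355) - (0.123053)(-0.5969) = -0.20348739
    denominator = 1 - (-0.52345)(-0.5969) - (0.123053)(0.4355) = 0.63396333
  phi_33 = -0.20348739 / 0.63396333 = -0.321.
Therefore phi_{33} = -0.3210.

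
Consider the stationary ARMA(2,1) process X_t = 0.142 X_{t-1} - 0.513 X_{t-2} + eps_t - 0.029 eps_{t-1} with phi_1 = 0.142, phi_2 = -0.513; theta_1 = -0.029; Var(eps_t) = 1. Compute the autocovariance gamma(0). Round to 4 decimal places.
\gamma(0) = 1.3629

Multiply the model equation by X_{t-k} and take expectations. With theta_0 = psi_0 = 1 and psi_j the MA(infinity) weights, this gives
  gamma(k) - sum_i phi_i gamma(k-i) = c_k,
  c_k = sigma^2 * sum_{j=k..q} theta_j psi_{j-k}   (c_k = 0 for k > q),
using gamma(-m) = gamma(m).
psi-weights needed (psi_j = theta_j + sum_i phi_i psi_{j-i}):
  psi_1 = theta_1 + phi_1 = -0.029 + (0.142) = 0.113
Right-hand sides:
  c_0 = sigma^2 (1 + theta_1 psi_1) = 1 * (1 + (-0.029)(0.113)) = 1 * 0.996723 = 0.996723
  c_1 = sigma^2 theta_1 = 1 * (-0.029) = -0.029
  c_2 = 0
Equations for k = 0, 1, 2 (AR order 2, c_2 = 0):
  (E0) gamma(0) = phi_1 gamma(1) + phi_2 gamma(2) + c_0
  (E1) gamma(1) = phi_1 gamma(0) + phi_2 gamma(1) + c_1
  (E2) gamma(2) = phi_1 gamma(1) + phi_2 gamma(0)
From (E1): gamma(1) = A gamma(0) + B with
  A = phi_1 / (1 - phi_2) = 0.142 / 1.513 = 0.093853,   B = c_1 / (1 - phi_2) = -0.029 / 1.513 = -0.019167.
Insert (E2) into (E0): gamma(0) (1 - phi_2^2) = phi_1 (1 + phi_2) gamma(1) + c_0.
  phi_1 (1 + phi_2) = (0.142)(0.487) = 0.069154,   1 - phi_2^2 = 0.736831.
Replace gamma(1) by A gamma(0) + B and collect gamma(0):
  gamma(0) [0.736831 - (0.069154)(0.093853)] = (0.069154)(-0.019167) + 0.996723
  gamma(0) * 0.730341 = 0.995398
  gamma(0) = 0.995398 / 0.730341 = 1.362922.
Therefore gamma(0) = 1.3629 (to 4 decimal places).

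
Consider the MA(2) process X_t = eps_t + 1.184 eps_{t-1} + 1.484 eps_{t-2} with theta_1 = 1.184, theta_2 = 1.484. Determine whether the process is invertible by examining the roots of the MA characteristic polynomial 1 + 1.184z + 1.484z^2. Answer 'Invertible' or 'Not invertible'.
\text{Not invertible}

The MA(q) characteristic polynomial is P(z) = 1 + 1.184z + 1.484z^2.
Invertibility requires all roots to lie outside the unit circle, i.e. |z| > 1 for every root.
Set 1 + (1.184) z + (1.484) z^2 = 0, i.e. a z^2 + b z + c = 0 with a = 1.484, b = 1.184, c = 1.
Discriminant D = b^2 - 4ac = (1.184)^2 - 4*(1.484)*1 = 1.401856 - (5.936) = -4.534144.
D < 0, so the roots are the complex-conjugate pair z = (-b +/- i sqrt(-D)) / (2a) = -0.3989 +/- 0.7174i.
For a conjugate pair |z|^2 = z * conj(z) = (product of roots) = c/a = 1/(1.484) = 0.673854, so |z| = sqrt(0.673854) = 0.8209 for both roots.
Moduli of all roots: 0.8209, 0.8209.
All moduli strictly greater than 1? No.
Verdict: Not invertible.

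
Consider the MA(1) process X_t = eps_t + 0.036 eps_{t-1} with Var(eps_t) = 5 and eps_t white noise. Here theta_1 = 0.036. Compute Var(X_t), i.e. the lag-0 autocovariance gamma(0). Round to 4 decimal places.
\gamma(0) = 5.0065

For an MA(q) process X_t = eps_t + sum_i theta_i eps_{t-i} with
Var(eps_t) = sigma^2, the variance is
  gamma(0) = sigma^2 * (1 + sum_i theta_i^2).
  sum_i theta_i^2 = (0.036)^2 = 0.001296.
  gamma(0) = 5 * (1 + 0.001296) = 5 * 1.001296 = 5.00648, which rounds to 5.0065.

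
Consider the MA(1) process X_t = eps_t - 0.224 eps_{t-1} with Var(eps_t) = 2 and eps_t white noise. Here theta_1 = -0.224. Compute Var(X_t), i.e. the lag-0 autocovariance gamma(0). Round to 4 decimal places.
\gamma(0) = 2.1004

For an MA(q) process X_t = eps_t + sum_i theta_i eps_{t-i} with
Var(eps_t) = sigma^2, the variance is
  gamma(0) = sigma^2 * (1 + sum_i theta_i^2).
  sum_i theta_i^2 = (-0.224)^2 = 0.050176.
  gamma(0) = 2 * (1 + 0.050176) = 2 * 1.050176 = 2.100352, which rounds to 2.1004.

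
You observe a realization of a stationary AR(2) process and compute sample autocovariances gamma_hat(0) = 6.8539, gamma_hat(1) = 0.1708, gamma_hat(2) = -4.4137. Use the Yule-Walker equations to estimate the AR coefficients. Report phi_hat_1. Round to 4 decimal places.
\hat\phi_{1} = 0.0410

The Yule-Walker equations for an AR(p) process read, in matrix form,
  Gamma_p phi = r_p,   with   (Gamma_p)_{ij} = gamma(|i - j|),
                       (r_p)_i = gamma(i),   i,j = 1..p.
Substitute the sample gammas (Toeplitz matrix and right-hand side of size 2):
  Gamma_p = [[6.8539, 0.1708], [0.1708, 6.8539]]
  r_p     = [0.1708, -4.4137]
Written out:
  6.8539 phi_1 + 0.1708 phi_2 = 0.1708
  0.1708 phi_1 + 6.8539 phi_2 = -4.4137
Solve by Cramer's rule:
  det = gamma(0)^2 - gamma(1)^2 = (6.8539)^2 - (0.1708)^2 = 46.97594521 - 0.02917264 = 46.94677257
  phi_hat_1 = [gamma(1) gamma(0) - gamma(1) gamma(2)] / det = [(0.1708)(6.8539) - (0.1708)(-4.4137)] / 46.94677257 = 1.92450608 / 46.94677257 = 0.041
  phi_hat_2 = [gamma(0) gamma(2) - gamma(1)^2] / det = [(6.8539)(-4.4137) - (0.1708)^2] / 46.94677257 = -30.28023107 / 46.94677257 = -0.645
So phi_hat = [0.0410, -0.6450].
Therefore phi_hat_1 = 0.0410.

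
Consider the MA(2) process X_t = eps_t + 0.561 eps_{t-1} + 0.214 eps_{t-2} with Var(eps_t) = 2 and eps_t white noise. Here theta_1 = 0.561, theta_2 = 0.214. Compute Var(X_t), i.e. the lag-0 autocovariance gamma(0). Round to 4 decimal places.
\gamma(0) = 2.7210

For an MA(q) process X_t = eps_t + sum_i theta_i eps_{t-i} with
Var(eps_t) = sigma^2, the variance is
  gamma(0) = sigma^2 * (1 + sum_i theta_i^2).
  sum_i theta_i^2 = (0.561)^2 + (0.214)^2 = 0.314721 + 0.045796 = 0.360517.
  gamma(0) = 2 * (1 + 0.360517) = 2 * 1.360517 = 2.721034, which rounds to 2.7210.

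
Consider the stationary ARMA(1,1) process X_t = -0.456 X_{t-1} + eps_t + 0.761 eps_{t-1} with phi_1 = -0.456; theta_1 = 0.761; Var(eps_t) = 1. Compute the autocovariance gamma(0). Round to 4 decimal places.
\gamma(0) = 1.1174

Multiply the model equation by X_{t-k} and take expectations. With theta_0 = psi_0 = 1 and psi_j the MA(infinity) weights, this gives
  gamma(k) - sum_i phi_i gamma(k-i) = c_k,
  c_k = sigma^2 * sum_{j=k..q} theta_j psi_{j-k}   (c_k = 0 for k > q),
using gamma(-m) = gamma(m).
psi-weights needed (psi_j = theta_j + sum_i phi_i psi_{j-i}):
  psi_1 = theta_1 + phi_1 = 0.761 + (-0.456) = 0.305
Right-hand sides:
  c_0 = sigma^2 (1 + theta_1 psi_1) = 1 * (1 + (0.761)(0.305)) = 1 * 1.232105 = 1.232105
  c_1 = sigma^2 theta_1 = 1 * (0.761) = 0.761
  c_2 = 0
Equations for k = 0 and k = 1 (AR order 1):
  gamma(0) = phi_1 gamma(1) + c_0
  gamma(1) = phi_1 gamma(0) + c_1
Substituting the second into the first: gamma(0) (1 - phi_1^2) = c_0 + phi_1 c_1, so
  gamma(0) = (c_0 + phi_1 c_1) / (1 - phi_1^2) = (1.232105 + (-0.456)(0.761)) / (1 - (-0.456)^2) = 0.885089 / 0.792064 = 1.117446.
Therefore gamma(0) = 1.1174 (to 4 decimal places).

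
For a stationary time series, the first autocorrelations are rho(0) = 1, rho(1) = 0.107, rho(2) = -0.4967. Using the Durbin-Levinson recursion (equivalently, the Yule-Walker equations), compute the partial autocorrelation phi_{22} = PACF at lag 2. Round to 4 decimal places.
\phi_{22} = -0.5140

The PACF at lag k is phi_{kk}, the last component of the solution
to the Yule-Walker system G_k phi = r_k where
  (G_k)_{ij} = rho(|i - j|), (r_k)_i = rho(i), i,j = 1..k.
Equivalently, Durbin-Levinson gives phi_{kk} iteratively:
  phi_{11} = rho(1)
  phi_{kk} = [rho(k) - sum_{j=1..k-1} phi_{k-1,j} rho(k-j)]
            / [1 - sum_{j=1..k-1} phi_{k-1,j} rho(j)],
  phi_{k,j} = phi_{k-1,j} - phi_{kk} phi_{k-1,k-j},  j = 1..k-1.
Step k = 1:
  phi_11 = rho(1) = 0.107.
Step k = 2:
  phi_22 = [rho(2) - phi_11 rho(1)] / [1 - phi_11 rho(1)] = [-0.4967 - (0.107)(0.107)] / [1 - (0.107)(0.107)]
         = -0.508149 / 0.988551 = -0.514.
Therefore phi_{22} = -0.5140.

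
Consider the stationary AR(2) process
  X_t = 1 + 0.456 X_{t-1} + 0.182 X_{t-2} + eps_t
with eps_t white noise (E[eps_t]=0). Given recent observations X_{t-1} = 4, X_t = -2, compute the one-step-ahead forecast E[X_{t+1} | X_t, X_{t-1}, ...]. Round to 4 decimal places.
E[X_{t+1} \mid \mathcal F_t] = 0.8160

For an AR(p) model X_t = c + sum_i phi_i X_{t-i} + eps_t, the
one-step-ahead conditional mean is
  E[X_{t+1} | X_t, ...] = c + sum_i phi_i X_{t+1-i}.
Substitute known values:
  E[X_{t+1} | ...] = 1 + (0.456) * (-2) + (0.182) * (4)
                   = 0.8160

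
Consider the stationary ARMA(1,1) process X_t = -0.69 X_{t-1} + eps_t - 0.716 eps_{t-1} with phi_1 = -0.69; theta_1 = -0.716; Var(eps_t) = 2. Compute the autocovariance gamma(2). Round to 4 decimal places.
\gamma(2) = 5.5332

Multiply the model equation by X_{t-k} and take expectations. With theta_0 = psi_0 = 1 and psi_j the MA(infinity) weights, this gives
  gamma(k) - sum_i phi_i gamma(k-i) = c_k,
  c_k = sigma^2 * sum_{j=k..q} theta_j psi_{j-k}   (c_k = 0 for k > q),
using gamma(-m) = gamma(m).
psi-weights needed (psi_j = theta_j + sum_i phi_i psi_{j-i}):
  psi_1 = theta_1 + phi_1 = -0.716 + (-0.69) = -1.406
Right-hand sides:
  c_0 = sigma^2 (1 + theta_1 psi_1) = 2 * (1 + (-0.716)(-1.406)) = 2 * 2.006696 = 4.013392
  c_1 = sigma^2 theta_1 = 2 * (-0.716) = -1.432
  c_2 = 0
Equations for k = 0 and k = 1 (AR order 1):
  gamma(0) = phi_1 gamma(1) + c_0
  gamma(1) = phi_1 gamma(0) + c_1
Substituting the second into the first: gamma(0) (1 - phi_1^2) = c_0 + phi_1 c_1, so
  gamma(0) = (c_0 + phi_1 c_1) / (1 - phi_1^2) = (4.013392 + (-0.69)(-1.432)) / (1 - (-0.69)^2) = 5.001472 / 0.5239 = 9.546616.
  gamma(1) = phi_1 gamma(0) + c_1 = (-0.69)(9.546616) + (-1.432) = -8.019165.
For k = 2 (> q): gamma(2) = phi_1 gamma(1) = (-0.69)(-8.019165) = 5.533224.
Therefore gamma(2) = 5.5332 (to 4 decimal places).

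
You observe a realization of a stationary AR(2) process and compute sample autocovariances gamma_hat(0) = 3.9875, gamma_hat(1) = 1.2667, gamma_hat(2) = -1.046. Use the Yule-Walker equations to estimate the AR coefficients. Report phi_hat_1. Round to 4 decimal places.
\hat\phi_{1} = 0.4460

The Yule-Walker equations for an AR(p) process read, in matrix form,
  Gamma_p phi = r_p,   with   (Gamma_p)_{ij} = gamma(|i - j|),
                       (r_p)_i = gamma(i),   i,j = 1..p.
Substitute the sample gammas (Toeplitz matrix and right-hand side of size 2):
  Gamma_p = [[3.9875, 1.2667], [1.2667, 3.9875]]
  r_p     = [1.2667, -1.046]
Written out:
  3.9875 phi_1 + 1.2667 phi_2 = 1.2667
  1.2667 phi_1 + 3.9875 phi_2 = -1.046
Solve by Cramer's rule:
  det = gamma(0)^2 - gamma(1)^2 = (3.9875)^2 - (1.2667)^2 = 15.90015625 - 1.60452889 = 14.29562736
  phi_hat_1 = [gamma(1) gamma(0) - gamma(1) gamma(2)] / det = [(1.2667)(3.9875) - (1.2667)(-1.046)] / 14.29562736 = 6.37593445 / 14.29562736 = 0.446
  phi_hat_2 = [gamma(0) gamma(2) - gamma(1)^2] / det = [(3.9875)(-1.046) - (1.2667)^2] / 14.29562736 = -5.77545389 / 14.29562736 = -0.404
So phi_hat = [0.4460, -0.4040].
Therefore phi_hat_1 = 0.4460.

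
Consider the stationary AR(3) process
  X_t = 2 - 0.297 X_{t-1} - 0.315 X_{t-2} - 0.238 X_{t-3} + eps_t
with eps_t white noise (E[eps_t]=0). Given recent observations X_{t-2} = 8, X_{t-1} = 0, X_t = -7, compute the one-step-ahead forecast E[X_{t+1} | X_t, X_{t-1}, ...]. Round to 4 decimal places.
E[X_{t+1} \mid \mathcal F_t] = 2.1750

For an AR(p) model X_t = c + sum_i phi_i X_{t-i} + eps_t, the
one-step-ahead conditional mean is
  E[X_{t+1} | X_t, ...] = c + sum_i phi_i X_{t+1-i}.
Substitute known values:
  E[X_{t+1} | ...] = 2 + (-0.297) * (-7) + (-0.315) * (0) + (-0.238) * (8)
                   = 2.1750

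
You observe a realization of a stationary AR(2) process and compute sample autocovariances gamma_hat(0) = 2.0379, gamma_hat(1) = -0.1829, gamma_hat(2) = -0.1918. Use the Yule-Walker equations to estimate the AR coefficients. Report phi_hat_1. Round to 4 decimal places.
\hat\phi_{1} = -0.0990

The Yule-Walker equations for an AR(p) process read, in matrix form,
  Gamma_p phi = r_p,   with   (Gamma_p)_{ij} = gamma(|i - j|),
                       (r_p)_i = gamma(i),   i,j = 1..p.
Substitute the sample gammas (Toeplitz matrix and right-hand side of size 2):
  Gamma_p = [[2.0379, -0.1829], [-0.1829, 2.0379]]
  r_p     = [-0.1829, -0.1918]
Written out:
  2.0379 phi_1 - 0.1829 phi_2 = -0.1829
  -0.1829 phi_1 + 2.0379 phi_2 = -0.1918
Solve by Cramer's rule:
  det = gamma(0)^2 - gamma(1)^2 = (2.0379)^2 - (-0.1829)^2 = 4.15303641 - 0.03345241 = 4.119584
  phi_hat_1 = [gamma(1) gamma(0) - gamma(1) gamma(2)] / det = [(-0.1829)(2.0379) - (-0.1829)(-0.1918)] / 4.119584 = -0.40781213 / 4.119584 = -0.099
  phi_hat_2 = [gamma(0) gamma(2) - gamma(1)^2] / det = [(2.0379)(-0.1918) - (-0.1829)^2] / 4.119584 = -0.42432163 / 4.119584 = -0.103
So phi_hat = [-0.0990, -0.1030].
Therefore phi_hat_1 = -0.0990.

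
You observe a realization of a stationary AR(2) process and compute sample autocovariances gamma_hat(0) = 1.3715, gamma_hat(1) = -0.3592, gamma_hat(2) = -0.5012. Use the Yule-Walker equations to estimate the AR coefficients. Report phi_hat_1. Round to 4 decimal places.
\hat\phi_{1} = -0.3839

The Yule-Walker equations for an AR(p) process read, in matrix form,
  Gamma_p phi = r_p,   with   (Gamma_p)_{ij} = gamma(|i - j|),
                       (r_p)_i = gamma(i),   i,j = 1..p.
Substitute the sample gammas (Toeplitz matrix and right-hand side of size 2):
  Gamma_p = [[1.3715, -0.3592], [-0.3592, 1.3715]]
  r_p     = [-0.3592, -0.5012]
Written out:
  1.3715 phi_1 - 0.3592 phi_2 = -0.3592
  -0.3592 phi_1 + 1.3715 phi_2 = -0.5012
Solve by Cramer's rule:
  det = gamma(0)^2 - gamma(1)^2 = (1.3715)^2 - (-0.3592)^2 = 1.88101225 - 0.12902464 = 1.75198761
  phi_hat_1 = [gamma(1) gamma(0) - gamma(1) gamma(2)] / det = [(-0.3592)(1.3715) - (-0.3592)(-0.5012)] / 1.75198761 = -0.67267384 / 1.75198761 = -0.3839
  phi_hat_2 = [gamma(0) gamma(2) - gamma(1)^2] / det = [(1.3715)(-0.5012) - (-0.3592)^2] / 1.75198761 = -0.81642044 / 1.75198761 = -0.466
So phi_hat = [-0.3839, -0.4660].
Therefore phi_hat_1 = -0.3839.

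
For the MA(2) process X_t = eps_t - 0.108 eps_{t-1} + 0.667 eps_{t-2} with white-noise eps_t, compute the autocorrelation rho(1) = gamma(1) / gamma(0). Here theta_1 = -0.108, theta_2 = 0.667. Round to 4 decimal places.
\rho(1) = -0.1236

For an MA(q) process with theta_0 = 1, the autocovariance is
  gamma(k) = sigma^2 * sum_{i=0..q-k} theta_i * theta_{i+k},
and rho(k) = gamma(k) / gamma(0). Sigma^2 cancels.
  numerator   = (1)*(-0.108) + (-0.108)*(0.667) = -0.180036.
  denominator = (1)^2 + (-0.108)^2 + (0.667)^2 = 1.456553.
  rho(1) = -0.180036 / 1.456553 = -0.1236.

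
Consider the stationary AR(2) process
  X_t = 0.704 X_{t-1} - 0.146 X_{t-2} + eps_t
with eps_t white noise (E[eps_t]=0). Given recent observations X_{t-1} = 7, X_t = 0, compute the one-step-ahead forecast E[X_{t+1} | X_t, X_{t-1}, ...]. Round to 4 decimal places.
E[X_{t+1} \mid \mathcal F_t] = -1.0220

For an AR(p) model X_t = c + sum_i phi_i X_{t-i} + eps_t, the
one-step-ahead conditional mean is
  E[X_{t+1} | X_t, ...] = c + sum_i phi_i X_{t+1-i}.
Substitute known values:
  E[X_{t+1} | ...] = (0.704) * (0) + (-0.146) * (7)
                   = -1.0220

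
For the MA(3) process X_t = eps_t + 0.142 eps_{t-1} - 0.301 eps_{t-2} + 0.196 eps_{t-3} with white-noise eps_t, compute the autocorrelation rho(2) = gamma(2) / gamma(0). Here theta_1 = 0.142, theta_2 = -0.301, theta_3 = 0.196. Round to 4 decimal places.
\rho(2) = -0.2377

For an MA(q) process with theta_0 = 1, the autocovariance is
  gamma(k) = sigma^2 * sum_{i=0..q-k} theta_i * theta_{i+k},
and rho(k) = gamma(k) / gamma(0). Sigma^2 cancels.
  numerator   = (1)*(-0.301) + (0.142)*(0.196) = -0.273168.
  denominator = (1)^2 + (0.142)^2 + (-0.301)^2 + (0.196)^2 = 1.149181.
  rho(2) = -0.273168 / 1.149181 = -0.2377.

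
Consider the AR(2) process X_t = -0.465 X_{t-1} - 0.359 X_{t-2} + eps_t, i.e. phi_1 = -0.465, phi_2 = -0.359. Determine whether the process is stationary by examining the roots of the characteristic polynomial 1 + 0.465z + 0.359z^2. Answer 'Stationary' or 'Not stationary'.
\text{Stationary}

The AR(p) characteristic polynomial is P(z) = 1 + 0.465z + 0.359z^2.
Stationarity requires all roots to lie outside the unit circle, i.e. |z| > 1 for every root.
Set 1 + (0.465) z + (0.359) z^2 = 0, i.e. a z^2 + b z + c = 0 with a = 0.359, b = 0.465, c = 1.
Discriminant D = b^2 - 4ac = (0.465)^2 - 4*(0.359)*1 = 0.216225 - (1.436) = -1.219775.
D < 0, so the roots are the complex-conjugate pair z = (-b +/- i sqrt(-D)) / (2a) = -0.6476 +/- 1.5382i.
For a conjugate pair |z|^2 = z * conj(z) = (product of roots) = c/a = 1/(0.359) = 2.785515, so |z| = sqrt(2.785515) = 1.669 for both roots.
Moduli of all roots: 1.6690, 1.6690.
All moduli strictly greater than 1? Yes.
Verdict: Stationary.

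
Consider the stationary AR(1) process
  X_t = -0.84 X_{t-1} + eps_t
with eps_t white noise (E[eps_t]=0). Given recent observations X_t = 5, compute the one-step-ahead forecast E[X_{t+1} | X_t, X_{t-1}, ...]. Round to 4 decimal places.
E[X_{t+1} \mid \mathcal F_t] = -4.2000

For an AR(p) model X_t = c + sum_i phi_i X_{t-i} + eps_t, the
one-step-ahead conditional mean is
  E[X_{t+1} | X_t, ...] = c + sum_i phi_i X_{t+1-i}.
Substitute known values:
  E[X_{t+1} | ...] = (-0.84) * (5)
                   = -4.2000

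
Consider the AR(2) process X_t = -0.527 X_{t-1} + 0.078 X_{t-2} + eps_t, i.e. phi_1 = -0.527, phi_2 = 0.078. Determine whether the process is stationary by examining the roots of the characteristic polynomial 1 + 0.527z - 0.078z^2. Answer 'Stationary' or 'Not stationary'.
\text{Stationary}

The AR(p) characteristic polynomial is P(z) = 1 + 0.527z - 0.078z^2.
Stationarity requires all roots to lie outside the unit circle, i.e. |z| > 1 for every root.
Set 1 + (0.527) z + (-0.078) z^2 = 0, i.e. a z^2 + b z + c = 0 with a = -0.078, b = 0.527, c = 1.
Discriminant D = b^2 - 4ac = (0.527)^2 - 4*(-0.078)*1 = 0.277729 - (-0.312) = 0.589729.
D >= 0, so the roots are real: z = (-b +/- sqrt(D)) / (2a) = (-0.527 +/- 0.767938) / (-0.156).
  z_1 = (-0.527 + 0.767938) / (-0.156) = -1.5445,   |z_1| = 1.5445.
  z_2 = (-0.527 - 0.767938) / (-0.156) = 8.3009,   |z_2| = 8.3009.
Moduli of all roots: 1.5445, 8.3009.
All moduli strictly greater than 1? Yes.
Verdict: Stationary.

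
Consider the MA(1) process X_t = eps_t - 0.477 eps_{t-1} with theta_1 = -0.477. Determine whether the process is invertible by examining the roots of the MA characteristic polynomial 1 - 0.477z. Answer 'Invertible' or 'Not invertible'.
\text{Invertible}

The MA(q) characteristic polynomial is P(z) = 1 - 0.477z.
Invertibility requires all roots to lie outside the unit circle, i.e. |z| > 1 for every root.
This is linear in z: 1 + (-0.477) z = 0  =>  z = -1/(-0.477) = 2.096436,  |z| = 2.096436.
Moduli of all roots: 2.0964.
All moduli strictly greater than 1? Yes.
Verdict: Invertible.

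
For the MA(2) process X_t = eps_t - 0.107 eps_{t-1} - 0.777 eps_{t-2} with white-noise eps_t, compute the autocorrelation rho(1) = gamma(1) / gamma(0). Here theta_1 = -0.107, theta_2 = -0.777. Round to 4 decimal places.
\rho(1) = -0.0148

For an MA(q) process with theta_0 = 1, the autocovariance is
  gamma(k) = sigma^2 * sum_{i=0..q-k} theta_i * theta_{i+k},
and rho(k) = gamma(k) / gamma(0). Sigma^2 cancels.
  numerator   = (1)*(-0.107) + (-0.107)*(-0.777) = -0.023861.
  denominator = (1)^2 + (-0.107)^2 + (-0.777)^2 = 1.615178.
  rho(1) = -0.023861 / 1.615178 = -0.0148.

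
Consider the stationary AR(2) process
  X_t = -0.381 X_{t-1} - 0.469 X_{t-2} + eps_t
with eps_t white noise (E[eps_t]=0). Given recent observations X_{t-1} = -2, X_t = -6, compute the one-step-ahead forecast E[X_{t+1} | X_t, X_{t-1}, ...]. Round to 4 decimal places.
E[X_{t+1} \mid \mathcal F_t] = 3.2240

For an AR(p) model X_t = c + sum_i phi_i X_{t-i} + eps_t, the
one-step-ahead conditional mean is
  E[X_{t+1} | X_t, ...] = c + sum_i phi_i X_{t+1-i}.
Substitute known values:
  E[X_{t+1} | ...] = (-0.381) * (-6) + (-0.469) * (-2)
                   = 3.2240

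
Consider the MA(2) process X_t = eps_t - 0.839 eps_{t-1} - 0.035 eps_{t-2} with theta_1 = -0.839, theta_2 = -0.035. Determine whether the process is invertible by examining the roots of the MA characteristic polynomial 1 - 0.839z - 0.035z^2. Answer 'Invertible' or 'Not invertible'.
\text{Invertible}

The MA(q) characteristic polynomial is P(z) = 1 - 0.839z - 0.035z^2.
Invertibility requires all roots to lie outside the unit circle, i.e. |z| > 1 for every root.
Set 1 + (-0.839) z + (-0.035) z^2 = 0, i.e. a z^2 + b z + c = 0 with a = -0.035, b = -0.839, c = 1.
Discriminant D = b^2 - 4ac = (-0.839)^2 - 4*(-0.035)*1 = 0.703921 - (-0.14) = 0.843921.
D >= 0, so the roots are real: z = (-b +/- sqrt(D)) / (2a) = (0.839 +/- 0.918652) / (-0.07).
  z_1 = (0.839 + 0.918652) / (-0.07) = -25.1093,   |z_1| = 25.1093.
  z_2 = (0.839 - 0.918652) / (-0.07) = 1.1379,   |z_2| = 1.1379.
Moduli of all roots: 25.1093, 1.1379.
All moduli strictly greater than 1? Yes.
Verdict: Invertible.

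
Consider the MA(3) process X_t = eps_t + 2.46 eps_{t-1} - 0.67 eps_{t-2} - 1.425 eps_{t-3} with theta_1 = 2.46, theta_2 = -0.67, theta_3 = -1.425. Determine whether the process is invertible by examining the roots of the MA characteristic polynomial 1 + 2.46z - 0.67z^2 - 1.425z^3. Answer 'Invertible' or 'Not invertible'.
\text{Not invertible}

The MA(q) characteristic polynomial is P(z) = 1 + 2.46z - 0.67z^2 - 1.425z^3.
Invertibility requires all roots to lie outside the unit circle, i.e. |z| > 1 for every root.
Degree 3: look for a simple real root z0 first, then factor out (1 - z/z0) and solve the remaining quadratic.
Testing z0 = -0.4: P(-0.4) = 1 + (2.46)(-0.4) + (-0.67)(-0.4)^2 + (-1.425)(-0.4)^3
  = 1 + (-0.984) + (-0.1072) + (0.0912) = 0.  So z_0 = -0.4 is a root, |z_0| = 0.4.
Divide out the factor (1 + 2.5 z) = (1 - z/z0) (since 1/z0 = -2.5):
  P(z) = (1 + 2.5 z)(1 + (-0.04) z + (-0.57) z^2)
  [check: z-coef -0.04 - (-2.5) = 2.46; z^2-coef -0.57 - (-2.5)(-0.04) = -0.67; z^3-coef -(-2.5)(-0.57) = -1.425.]
Remaining roots from the quadratic factor 1 + (-0.04) z + (-0.57) z^2:
  Set 1 + (-0.04) z + (-0.57) z^2 = 0, i.e. a z^2 + b z + c = 0 with a = -0.57, b = -0.04, c = 1.
  Discriminant D = b^2 - 4ac = (-0.04)^2 - 4*(-0.57)*1 = 0.0016 - (-2.28) = 2.2816.
  D >= 0, so the roots are real: z = (-b +/- sqrt(D)) / (2a) = (0.04 +/- 1.510497) / (-1.14).
    z_1 = (0.04 + 1.510497) / (-1.14) = -1.3601,   |z_1| = 1.3601.
    z_2 = (0.04 - 1.510497) / (-1.14) = 1.2899,   |z_2| = 1.2899.
Moduli of all roots: 0.4000, 1.3601, 1.2899.
All moduli strictly greater than 1? No.
Verdict: Not invertible.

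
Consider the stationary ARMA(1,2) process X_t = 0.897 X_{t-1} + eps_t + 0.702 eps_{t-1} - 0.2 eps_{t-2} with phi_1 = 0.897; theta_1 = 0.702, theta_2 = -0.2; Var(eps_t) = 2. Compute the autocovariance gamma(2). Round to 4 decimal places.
\gamma(2) = 18.5567

Multiply the model equation by X_{t-k} and take expectations. With theta_0 = psi_0 = 1 and psi_j the MA(infinity) weights, this gives
  gamma(k) - sum_i phi_i gamma(k-i) = c_k,
  c_k = sigma^2 * sum_{j=k..q} theta_j psi_{j-k}   (c_k = 0 for k > q),
using gamma(-m) = gamma(m).
psi-weights needed (psi_j = theta_j + sum_i phi_i psi_{j-i}):
  psi_1 = theta_1 + phi_1 = 0.702 + (0.897) = 1.599
  psi_2 = theta_2 + phi_1 psi_1 = -0.2 + (0.897)(1.599) = 1.234303
Right-hand sides:
  c_0 = sigma^2 (1 + theta_1 psi_1 + theta_2 psi_2) = 2 * (1 + (0.702)(1.599) + (-0.2)(1.234303)) = 2 * 1.875637 = 3.751275
  c_1 = sigma^2 (theta_1 + theta_2 psi_1) = 2 * (0.702 + (-0.2)(1.599)) = 0.7644
  c_2 = sigma^2 theta_2 = 2 * (-0.2) = -0.4
Equations for k = 0 and k = 1 (AR order 1):
  gamma(0) = phi_1 gamma(1) + c_0
  gamma(1) = phi_1 gamma(0) + c_1
Substituting the second into the first: gamma(0) (1 - phi_1^2) = c_0 + phi_1 c_1, so
  gamma(0) = (c_0 + phi_1 c_1) / (1 - phi_1^2) = (3.751275 + (0.897)(0.7644)) / (1 - (0.897)^2) = 4.436942 / 0.195391 = 22.708014.
  gamma(1) = phi_1 gamma(0) + c_1 = (0.897)(22.708014) + (0.7644) = 21.133489.
For k = 2: gamma(2) = phi_1 gamma(1) + c_2
  = (0.897)(21.133489) + (-0.4) = 18.556739.
Therefore gamma(2) = 18.5567 (to 4 decimal places).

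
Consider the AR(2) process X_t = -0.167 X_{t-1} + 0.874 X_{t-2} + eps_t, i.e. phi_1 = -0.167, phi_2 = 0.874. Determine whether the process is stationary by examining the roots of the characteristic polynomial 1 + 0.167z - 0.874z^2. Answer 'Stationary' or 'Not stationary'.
\text{Not stationary}

The AR(p) characteristic polynomial is P(z) = 1 + 0.167z - 0.874z^2.
Stationarity requires all roots to lie outside the unit circle, i.e. |z| > 1 for every root.
Set 1 + (0.167) z + (-0.874) z^2 = 0, i.e. a z^2 + b z + c = 0 with a = -0.874, b = 0.167, c = 1.
Discriminant D = b^2 - 4ac = (0.167)^2 - 4*(-0.874)*1 = 0.027889 - (-3.496) = 3.523889.
D >= 0, so the roots are real: z = (-b +/- sqrt(D)) / (2a) = (-0.167 +/- 1.877202) / (-1.748).
  z_1 = (-0.167 + 1.877202) / (-1.748) = -0.9784,   |z_1| = 0.9784.
  z_2 = (-0.167 - 1.877202) / (-1.748) = 1.1695,   |z_2| = 1.1695.
Moduli of all roots: 0.9784, 1.1695.
All moduli strictly greater than 1? No.
Verdict: Not stationary.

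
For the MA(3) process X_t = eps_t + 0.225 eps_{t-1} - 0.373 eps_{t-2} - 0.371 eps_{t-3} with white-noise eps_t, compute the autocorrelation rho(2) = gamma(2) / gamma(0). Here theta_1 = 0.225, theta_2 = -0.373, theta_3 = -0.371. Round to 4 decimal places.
\rho(2) = -0.3439

For an MA(q) process with theta_0 = 1, the autocovariance is
  gamma(k) = sigma^2 * sum_{i=0..q-k} theta_i * theta_{i+k},
and rho(k) = gamma(k) / gamma(0). Sigma^2 cancels.
  numerator   = (1)*(-0.373) + (0.225)*(-0.371) = -0.456475.
  denominator = (1)^2 + (0.225)^2 + (-0.373)^2 + (-0.371)^2 = 1.327395.
  rho(2) = -0.456475 / 1.327395 = -0.3439.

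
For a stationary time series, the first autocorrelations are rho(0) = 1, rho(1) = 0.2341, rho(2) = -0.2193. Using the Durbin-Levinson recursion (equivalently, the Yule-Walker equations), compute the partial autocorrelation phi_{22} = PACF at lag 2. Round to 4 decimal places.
\phi_{22} = -0.2900

The PACF at lag k is phi_{kk}, the last component of the solution
to the Yule-Walker system G_k phi = r_k where
  (G_k)_{ij} = rho(|i - j|), (r_k)_i = rho(i), i,j = 1..k.
Equivalently, Durbin-Levinson gives phi_{kk} iteratively:
  phi_{11} = rho(1)
  phi_{kk} = [rho(k) - sum_{j=1..k-1} phi_{k-1,j} rho(k-j)]
            / [1 - sum_{j=1..k-1} phi_{k-1,j} rho(j)],
  phi_{k,j} = phi_{k-1,j} - phi_{kk} phi_{k-1,k-j},  j = 1..k-1.
Step k = 1:
  phi_11 = rho(1) = 0.2341.
Step k = 2:
  phi_22 = [rho(2) - phi_11 rho(1)] / [1 - phi_11 rho(1)] = [-0.2193 - (0.2341)(0.2341)] / [1 - (0.2341)(0.2341)]
         = -0.27410281 / 0.94519719 = -0.29.
Therefore phi_{22} = -0.2900.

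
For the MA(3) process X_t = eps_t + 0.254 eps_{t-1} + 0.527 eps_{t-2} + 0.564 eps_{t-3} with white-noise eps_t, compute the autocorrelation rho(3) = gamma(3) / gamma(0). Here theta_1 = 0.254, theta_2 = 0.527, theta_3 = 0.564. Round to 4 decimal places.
\rho(3) = 0.3397

For an MA(q) process with theta_0 = 1, the autocovariance is
  gamma(k) = sigma^2 * sum_{i=0..q-k} theta_i * theta_{i+k},
and rho(k) = gamma(k) / gamma(0). Sigma^2 cancels.
  numerator   = (1)*(0.564) = 0.564.
  denominator = (1)^2 + (0.254)^2 + (0.527)^2 + (0.564)^2 = 1.660341.
  rho(3) = 0.564 / 1.660341 = 0.3397.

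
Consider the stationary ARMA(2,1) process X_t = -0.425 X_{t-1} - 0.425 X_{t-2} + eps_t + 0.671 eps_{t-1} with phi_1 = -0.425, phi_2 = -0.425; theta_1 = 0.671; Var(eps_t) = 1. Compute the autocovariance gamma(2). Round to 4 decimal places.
\gamma(2) = -0.6196

Multiply the model equation by X_{t-k} and take expectations. With theta_0 = psi_0 = 1 and psi_j the MA(infinity) weights, this gives
  gamma(k) - sum_i phi_i gamma(k-i) = c_k,
  c_k = sigma^2 * sum_{j=k..q} theta_j psi_{j-k}   (c_k = 0 for k > q),
using gamma(-m) = gamma(m).
psi-weights needed (psi_j = theta_j + sum_i phi_i psi_{j-i}):
  psi_1 = theta_1 + phi_1 = 0.671 + (-0.425) = 0.246
Right-hand sides:
  c_0 = sigma^2 (1 + theta_1 psi_1) = 1 * (1 + (0.671)(0.246)) = 1 * 1.165066 = 1.165066
  c_1 = sigma^2 theta_1 = 1 * (0.671) = 0.671
  c_2 = 0
Equations for k = 0, 1, 2 (AR order 2, c_2 = 0):
  (E0) gamma(0) = phi_1 gamma(1) + phi_2 gamma(2) + c_0
  (E1) gamma(1) = phi_1 gamma(0) + phi_2 gamma(1) + c_1
  (E2) gamma(2) = phi_1 gamma(1) + phi_2 gamma(0)
From (E1): gamma(1) = A gamma(0) + B with
  A = phi_1 / (1 - phi_2) = -0.425 / 1.425 = -0.298246,   B = c_1 / (1 - phi_2) = 0.671 / 1.425 = 0.470877.
Insert (E2) into (E0): gamma(0) (1 - phi_2^2) = phi_1 (1 + phi_2) gamma(1) + c_0.
  phi_1 (1 + phi_2) = (-0.425)(0.575) = -0.244375,   1 - phi_2^2 = 0.819375.
Replace gamma(1) by A gamma(0) + B and collect gamma(0):
  gamma(0) [0.819375 - (-0.244375)(-0.298246)] = (-0.244375)(0.470877) + 1.165066
  gamma(0) * 0.746491 = 1.049995
  gamma(0) = 1.049995 / 0.746491 = 1.406574.
  gamma(1) = A gamma(0) + B = (-0.298246)(1.406574) + (0.470877) = 0.051373.
  gamma(2) = phi_1 gamma(1) + phi_2 gamma(0) = (-0.425)(0.051373) + (-0.425)(1.406574) = -0.619627.
Therefore gamma(2) = -0.6196 (to 4 decimal places).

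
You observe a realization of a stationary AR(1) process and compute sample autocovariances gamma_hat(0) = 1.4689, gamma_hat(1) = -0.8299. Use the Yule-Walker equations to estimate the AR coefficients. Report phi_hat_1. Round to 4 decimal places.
\hat\phi_{1} = -0.5650

The Yule-Walker equations for an AR(p) process read, in matrix form,
  Gamma_p phi = r_p,   with   (Gamma_p)_{ij} = gamma(|i - j|),
                       (r_p)_i = gamma(i),   i,j = 1..p.
Substitute the sample gammas (Toeplitz matrix and right-hand side of size 1):
  Gamma_p = [[1.4689]]
  r_p     = [-0.8299]
With p = 1 this is the single equation gamma(0) phi_1 = gamma(1):
  phi_hat_1 = gamma(1) / gamma(0) = -0.8299 / 1.4689 = -0.5650.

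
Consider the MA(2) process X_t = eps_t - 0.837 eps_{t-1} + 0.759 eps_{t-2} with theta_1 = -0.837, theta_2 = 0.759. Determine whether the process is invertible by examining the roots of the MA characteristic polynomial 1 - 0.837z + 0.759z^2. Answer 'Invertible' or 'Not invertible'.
\text{Invertible}

The MA(q) characteristic polynomial is P(z) = 1 - 0.837z + 0.759z^2.
Invertibility requires all roots to lie outside the unit circle, i.e. |z| > 1 for every root.
Set 1 + (-0.837) z + (0.759) z^2 = 0, i.e. a z^2 + b z + c = 0 with a = 0.759, b = -0.837, c = 1.
Discriminant D = b^2 - 4ac = (-0.837)^2 - 4*(0.759)*1 = 0.700569 - (3.036) = -2.335431.
D < 0, so the roots are the complex-conjugate pair z = (-b +/- i sqrt(-D)) / (2a) = 0.5514 +/- 1.0067i.
For a conjugate pair |z|^2 = z * conj(z) = (product of roots) = c/a = 1/(0.759) = 1.317523, so |z| = sqrt(1.317523) = 1.1478 for both roots.
Moduli of all roots: 1.1478, 1.1478.
All moduli strictly greater than 1? Yes.
Verdict: Invertible.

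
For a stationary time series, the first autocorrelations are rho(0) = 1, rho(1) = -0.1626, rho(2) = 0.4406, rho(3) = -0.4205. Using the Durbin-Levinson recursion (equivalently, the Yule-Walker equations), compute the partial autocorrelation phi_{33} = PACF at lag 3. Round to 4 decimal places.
\phi_{33} = -0.3890

The PACF at lag k is phi_{kk}, the last component of the solution
to the Yule-Walker system G_k phi = r_k where
  (G_k)_{ij} = rho(|i - j|), (r_k)_i = rho(i), i,j = 1..k.
Equivalently, Durbin-Levinson gives phi_{kk} iteratively:
  phi_{11} = rho(1)
  phi_{kk} = [rho(k) - sum_{j=1..k-1} phi_{k-1,j} rho(k-j)]
            / [1 - sum_{j=1..k-1} phi_{k-1,j} rho(j)],
  phi_{k,j} = phi_{k-1,j} - phi_{kk} phi_{k-1,k-j},  j = 1..k-1.
Step k = 1:
  phi_11 = rho(1) = -0.1626.
Step k = 2:
  phi_22 = [rho(2) - phi_11 rho(1)] / [1 - phi_11 rho(1)] = [0.4406 - (-0.1626)(-0.1626)] / [1 - (-0.1626)(-0.1626)]
         = 0.41416124 / 0.97356124 = 0.425409.
  Update: phi_21 = phi_11 - phi_22 phi_11 = -0.1626 - (0.425409)(-0.1626) = -0.093429.
Step k = 3:
  phi_33 = [rho(3) - phi_21 rho(2) - phi_22 rho(1)] / [1 - phi_21 rho(1) - phi_22 rho(2)]
    numerator   = -0.4205 - (-0.093429)(0.4406) - (0.425409)(-0.1626) = -0.31016395
    denominator = 1 - (-0.093429)(-0.1626) - (0.425409)(0.4406) = 0.79737352
  phi_33 = -0.31016395 / 0.79737352 = -0.389.
Therefore phi_{33} = -0.3890.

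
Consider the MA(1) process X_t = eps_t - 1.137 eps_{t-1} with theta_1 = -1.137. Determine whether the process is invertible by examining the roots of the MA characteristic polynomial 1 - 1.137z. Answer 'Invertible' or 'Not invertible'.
\text{Not invertible}

The MA(q) characteristic polynomial is P(z) = 1 - 1.137z.
Invertibility requires all roots to lie outside the unit circle, i.e. |z| > 1 for every root.
This is linear in z: 1 + (-1.137) z = 0  =>  z = -1/(-1.137) = 0.879507,  |z| = 0.879507.
Moduli of all roots: 0.8795.
All moduli strictly greater than 1? No.
Verdict: Not invertible.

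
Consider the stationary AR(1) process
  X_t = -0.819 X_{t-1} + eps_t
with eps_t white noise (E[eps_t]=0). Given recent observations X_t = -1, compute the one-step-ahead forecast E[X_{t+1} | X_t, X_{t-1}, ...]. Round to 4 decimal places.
E[X_{t+1} \mid \mathcal F_t] = 0.8190

For an AR(p) model X_t = c + sum_i phi_i X_{t-i} + eps_t, the
one-step-ahead conditional mean is
  E[X_{t+1} | X_t, ...] = c + sum_i phi_i X_{t+1-i}.
Substitute known values:
  E[X_{t+1} | ...] = (-0.819) * (-1)
                   = 0.8190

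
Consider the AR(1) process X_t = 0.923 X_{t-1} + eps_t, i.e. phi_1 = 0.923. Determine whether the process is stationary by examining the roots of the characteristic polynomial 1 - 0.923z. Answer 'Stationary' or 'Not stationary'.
\text{Stationary}

The AR(p) characteristic polynomial is P(z) = 1 - 0.923z.
Stationarity requires all roots to lie outside the unit circle, i.e. |z| > 1 for every root.
This is linear in z: 1 + (-0.923) z = 0  =>  z = -1/(-0.923) = 1.083424,  |z| = 1.083424.
Moduli of all roots: 1.0834.
All moduli strictly greater than 1? Yes.
Verdict: Stationary.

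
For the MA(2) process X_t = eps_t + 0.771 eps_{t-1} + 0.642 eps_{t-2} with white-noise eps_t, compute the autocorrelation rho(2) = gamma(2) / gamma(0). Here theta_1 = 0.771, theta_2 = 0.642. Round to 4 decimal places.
\rho(2) = 0.3199

For an MA(q) process with theta_0 = 1, the autocovariance is
  gamma(k) = sigma^2 * sum_{i=0..q-k} theta_i * theta_{i+k},
and rho(k) = gamma(k) / gamma(0). Sigma^2 cancels.
  numerator   = (1)*(0.642) = 0.642.
  denominator = (1)^2 + (0.771)^2 + (0.642)^2 = 2.006605.
  rho(2) = 0.642 / 2.006605 = 0.3199.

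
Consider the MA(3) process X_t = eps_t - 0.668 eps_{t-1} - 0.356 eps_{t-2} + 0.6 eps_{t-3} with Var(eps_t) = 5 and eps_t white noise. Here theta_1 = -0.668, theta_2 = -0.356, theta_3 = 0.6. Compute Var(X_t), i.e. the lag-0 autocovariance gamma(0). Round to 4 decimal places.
\gamma(0) = 9.6648

For an MA(q) process X_t = eps_t + sum_i theta_i eps_{t-i} with
Var(eps_t) = sigma^2, the variance is
  gamma(0) = sigma^2 * (1 + sum_i theta_i^2).
  sum_i theta_i^2 = (-0.668)^2 + (-0.356)^2 + (0.6)^2 = 0.446224 + 0.126736 + 0.36 = 0.93296.
  gamma(0) = 5 * (1 + 0.93296) = 5 * 1.93296 = 9.6648.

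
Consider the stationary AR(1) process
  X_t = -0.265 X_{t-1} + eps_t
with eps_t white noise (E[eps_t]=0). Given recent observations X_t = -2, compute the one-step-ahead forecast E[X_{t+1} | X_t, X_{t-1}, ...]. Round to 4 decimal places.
E[X_{t+1} \mid \mathcal F_t] = 0.5300

For an AR(p) model X_t = c + sum_i phi_i X_{t-i} + eps_t, the
one-step-ahead conditional mean is
  E[X_{t+1} | X_t, ...] = c + sum_i phi_i X_{t+1-i}.
Substitute known values:
  E[X_{t+1} | ...] = (-0.265) * (-2)
                   = 0.5300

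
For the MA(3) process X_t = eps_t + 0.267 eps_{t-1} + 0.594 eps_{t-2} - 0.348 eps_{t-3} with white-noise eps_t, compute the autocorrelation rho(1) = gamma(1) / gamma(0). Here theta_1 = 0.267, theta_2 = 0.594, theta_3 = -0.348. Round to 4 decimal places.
\rho(1) = 0.1417

For an MA(q) process with theta_0 = 1, the autocovariance is
  gamma(k) = sigma^2 * sum_{i=0..q-k} theta_i * theta_{i+k},
and rho(k) = gamma(k) / gamma(0). Sigma^2 cancels.
  numerator   = (1)*(0.267) + (0.267)*(0.594) + (0.594)*(-0.348) = 0.218886.
  denominator = (1)^2 + (0.267)^2 + (0.594)^2 + (-0.348)^2 = 1.545229.
  rho(1) = 0.218886 / 1.545229 = 0.1417.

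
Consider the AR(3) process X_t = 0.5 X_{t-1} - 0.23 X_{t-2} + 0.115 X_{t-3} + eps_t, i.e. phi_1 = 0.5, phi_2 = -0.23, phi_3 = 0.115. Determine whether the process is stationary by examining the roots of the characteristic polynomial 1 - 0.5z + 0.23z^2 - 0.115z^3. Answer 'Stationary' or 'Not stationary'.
\text{Stationary}

The AR(p) characteristic polynomial is P(z) = 1 - 0.5z + 0.23z^2 - 0.115z^3.
Stationarity requires all roots to lie outside the unit circle, i.e. |z| > 1 for every root.
Degree 3: look for a simple real root z0 first, then factor out (1 - z/z0) and solve the remaining quadratic.
Testing z0 = 2: P(2) = 1 + (-0.5)(2) + (0.23)(2)^2 + (-0.115)(2)^3
  = 1 + (-1) + (0.92) + (-0.92) = 0.  So z_0 = 2 is a root, |z_0| = 2.
Divide out the factor (1 - 0.5 z) = (1 - z/z0) (since 1/z0 = 0.5):
  P(z) = (1 - 0.5 z)(1 + (0) z + (0.23) z^2)
  [check: z-coef 0 - (0.5) = -0.5; z^2-coef 0.23 - (0.5)(0) = 0.23; z^3-coef -(0.5)(0.23) = -0.115.]
Remaining roots from the quadratic factor 1 + (0) z + (0.23) z^2:
  Set 1 + (0) z + (0.23) z^2 = 0, i.e. a z^2 + b z + c = 0 with a = 0.23, b = 0, c = 1.
  Discriminant D = b^2 - 4ac = (0)^2 - 4*(0.23)*1 = 0 - (0.92) = -0.92.
  D < 0, so the roots are the complex-conjugate pair z = (-b +/- i sqrt(-D)) / (2a) = 0 +/- 2.0851i.
  For a conjugate pair |z|^2 = z * conj(z) = (product of roots) = c/a = 1/(0.23) = 4.347826, so |z| = sqrt(4.347826) = 2.0851 for both roots.
Moduli of all roots: 2.0000, 2.0851, 2.0851.
All moduli strictly greater than 1? Yes.
Verdict: Stationary.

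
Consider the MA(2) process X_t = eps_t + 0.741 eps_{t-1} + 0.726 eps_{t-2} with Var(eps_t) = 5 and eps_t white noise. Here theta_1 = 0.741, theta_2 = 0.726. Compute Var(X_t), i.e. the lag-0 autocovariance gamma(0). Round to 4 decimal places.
\gamma(0) = 10.3808

For an MA(q) process X_t = eps_t + sum_i theta_i eps_{t-i} with
Var(eps_t) = sigma^2, the variance is
  gamma(0) = sigma^2 * (1 + sum_i theta_i^2).
  sum_i theta_i^2 = (0.741)^2 + (0.726)^2 = 0.549081 + 0.527076 = 1.076157.
  gamma(0) = 5 * (1 + 1.076157) = 5 * 2.076157 = 10.380785, which rounds to 10.3808.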